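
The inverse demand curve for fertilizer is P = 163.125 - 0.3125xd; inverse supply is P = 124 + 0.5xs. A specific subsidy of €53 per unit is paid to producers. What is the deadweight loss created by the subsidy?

Pre-subsidy: 163.125 - 0.3125x = 124 + 0.5x gives x* = 626/13 and P* = 1925/13.
With the subsidy, sellers receive Ps = Pb + 53 for each unit, where Pb is the price buyers pay.
On the curves, Pb = 163.125 - 0.3125x and Ps = 124 + 0.5x; the wedge Ps − Pb = 53 gives 124 + 0.5x − (163.125 - 0.3125x) = 53, so x' = 1474/13.
Then Pb = 163.125 − 0.3125·(1474/13) = 1660/13 and Ps = 124 + 0.5·(1474/13) = 2349/13.
The subsidy expands output by 1474/13 − 626/13 = 848/13 past the efficient level; on those units the gap between marginal cost and willingness to pay runs from 0 up to 53.
DWL = ½ × 53 × 848/13 = 22472/13.

Deadweight loss = 22472/13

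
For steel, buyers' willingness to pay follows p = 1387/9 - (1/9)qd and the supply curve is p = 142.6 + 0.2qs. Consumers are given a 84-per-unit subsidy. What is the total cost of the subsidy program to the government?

Government cost = 25788

Pre-subsidy: 1387/9 - (1/9)q = 142.6 + 0.2q gives q* = 37 and p* = 150.
With the rebate, buyers effectively pay pb = ps − 84, where ps is the price sellers receive.
On the curves, pb = 1387/9 - (1/9)q and ps = 142.6 + 0.2q; the wedge ps − pb = 84 gives 142.6 + 0.2q − (1387/9 - (1/9)q) = 84, so q' = 307.
Then pb = 1387/9 − (1/9)·307 = 120 and ps = 142.6 + 0.2·307 = 204.
Government outlay = subsidy × quantity = 84 × 307 = 25788.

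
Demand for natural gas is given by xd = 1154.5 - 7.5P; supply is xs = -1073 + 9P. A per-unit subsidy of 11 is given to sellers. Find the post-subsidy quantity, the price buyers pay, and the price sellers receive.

x' = 187; buyers pay 129; sellers receive 140

Pre-subsidy: 1154.5 - 7.5P = -1073 + 9P gives P* = 135, x* = 142.
With the subsidy, sellers receive Ps = Pb + 11 for each unit, where Pb is the price buyers pay.
Supply in terms of Pb becomes xs = -1073 + 9(Pb + 11) = -974 + 9Pb. Setting this equal to demand: 1154.5 - 7.5Pb = -974 + 9Pb, so Pb = 129.
Sellers receive Ps = 129 + 11 = 140; x' = 1154.5 − 7.5·129 = 187.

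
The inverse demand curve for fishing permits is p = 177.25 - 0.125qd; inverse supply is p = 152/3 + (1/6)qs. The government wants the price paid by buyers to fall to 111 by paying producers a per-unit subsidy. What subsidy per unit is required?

At a buyer price of 111, quantity demanded is 1418 − 8·111 = 530.
Sellers supply 530 only when they receive ps = 152/3 + (1/6)·530 = 139.
s = ps − pb = 139 − 111 = 28.

Required subsidy s = 28 per unit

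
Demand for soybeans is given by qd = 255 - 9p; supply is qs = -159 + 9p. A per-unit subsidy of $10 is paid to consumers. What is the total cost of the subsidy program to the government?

Pre-subsidy: 255 - 9p = -159 + 9p gives p* = 23, q* = 48.
With the rebate, buyers effectively pay pb = ps − 10, where ps is the price sellers receive.
Demand in terms of ps becomes qd = 255 − 9(ps − 10) = 345 - 9ps. Setting this equal to supply: 345 - 9ps = -159 + 9ps, so ps = 28.
Buyers pay pb = 28 − 10 = 18; q' = -159 + 9·28 = 93.
Government outlay = subsidy × quantity = 10 × 93 = 930.

Government cost = $930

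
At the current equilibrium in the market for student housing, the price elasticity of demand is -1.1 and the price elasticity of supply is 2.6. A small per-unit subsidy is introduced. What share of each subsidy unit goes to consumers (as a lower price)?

Consumer share = 26/37

For a small subsidy around the equilibrium, the benefit split depends on the relative slopes, which at a point are proportional to the elasticities.
Buyer share = εs/(εs + |εd|) = 2.6/(2.6 + 1.1) = 26/37; seller share = |εd|/(εs + |εd|) = 11/37.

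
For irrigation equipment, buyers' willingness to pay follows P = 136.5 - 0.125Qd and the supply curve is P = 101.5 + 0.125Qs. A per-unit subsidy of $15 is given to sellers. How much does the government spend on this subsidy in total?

Pre-subsidy: 136.5 - 0.125Q = 101.5 + 0.125Q gives Q* = 140 and P* = 119.
With the subsidy, sellers receive Ps = Pb + 15 for each unit, where Pb is the price buyers pay.
On the curves, Pb = 136.5 - 0.125Q and Ps = 101.5 + 0.125Q; the wedge Ps − Pb = 15 gives 101.5 + 0.125Q − (136.5 - 0.125Q) = 15, so Q' = 200.
Then Pb = 136.5 − 0.125·200 = 111.5 and Ps = 101.5 + 0.125·200 = 126.5.
Government outlay = subsidy × quantity = 15 × 200 = 3000.

Government cost = $3000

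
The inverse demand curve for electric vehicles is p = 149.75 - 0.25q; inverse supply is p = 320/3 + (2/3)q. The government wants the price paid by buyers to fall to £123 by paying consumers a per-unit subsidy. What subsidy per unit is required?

Required subsidy s = £55 per unit

At a buyer price of 123, quantity demanded is 599 − 4·123 = 107.
Sellers supply 107 only when they receive ps = 320/3 + (2/3)·107 = 178.
s = ps − pb = 178 − 123 = 55.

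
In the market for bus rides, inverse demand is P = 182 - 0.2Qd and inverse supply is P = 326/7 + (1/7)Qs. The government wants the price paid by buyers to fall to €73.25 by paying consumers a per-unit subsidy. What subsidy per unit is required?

Required subsidy s = €51 per unit

At a buyer price of 73.25, quantity demanded is 910 − 5·73.25 = 543.75.
Sellers supply 543.75 only when they receive Ps = 326/7 + (1/7)·543.75 = 124.25.
s = Ps − Pb = 124.25 − 73.25 = 51.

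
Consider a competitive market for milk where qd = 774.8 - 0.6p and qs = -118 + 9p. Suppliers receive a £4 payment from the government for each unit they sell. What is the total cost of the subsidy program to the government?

Government cost = £2885

Pre-subsidy: 774.8 - 0.6p = -118 + 9p gives p* = 93, q* = 719.
With the subsidy, sellers receive ps = pb + 4 for each unit, where pb is the price buyers pay.
Supply in terms of pb becomes qs = -118 + 9(pb + 4) = -82 + 9pb. Setting this equal to demand: 774.8 - 0.6pb = -82 + 9pb, so pb = 89.25.
Sellers receive ps = 89.25 + 4 = 93.25; q' = 774.8 − 0.6·89.25 = 721.25.
Government outlay = subsidy × quantity = 4 × 721.25 = 2885.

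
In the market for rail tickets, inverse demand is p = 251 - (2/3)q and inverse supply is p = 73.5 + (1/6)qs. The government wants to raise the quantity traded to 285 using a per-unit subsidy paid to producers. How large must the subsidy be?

Required subsidy s = 60 per unit

At q = 285, from the demand curve buyers pay pb = 251 − (2/3)·285 = 61; from the supply curve sellers need ps = 73.5 + (1/6)·285 = 121.
The subsidy must fill the gap: s = ps − pb = 121 − 61 = 60.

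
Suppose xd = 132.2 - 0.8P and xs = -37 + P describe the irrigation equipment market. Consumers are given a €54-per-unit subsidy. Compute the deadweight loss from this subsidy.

Deadweight loss = €648

Pre-subsidy: 132.2 - 0.8P = -37 + P gives P* = 94, x* = 57.
With the rebate, buyers effectively pay Pb = Ps − 54, where Ps is the price sellers receive.
Demand in terms of Ps becomes xd = 132.2 − 0.8(Ps − 54) = 175.4 - 0.8Ps. Setting this equal to supply: 175.4 - 0.8Ps = -37 + Ps, so Ps = 118.
Buyers pay Pb = 118 − 54 = 64; x' = -37 + 1·118 = 81.
The subsidy expands output by 81 − 57 = 24 past the efficient level; on those units the gap between marginal cost and willingness to pay runs from 0 up to 54.
DWL = ½ × 54 × 24 = 648.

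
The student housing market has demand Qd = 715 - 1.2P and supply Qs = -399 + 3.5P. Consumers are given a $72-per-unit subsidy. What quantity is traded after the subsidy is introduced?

Q' = 23261/47

Pre-subsidy: 715 - 1.2P = -399 + 3.5P gives P* = 11140/47, Q* = 20237/47.
With the rebate, buyers effectively pay Pb = Ps − 72, where Ps is the price sellers receive.
Demand in terms of Ps becomes Qd = 715 − 1.2(Ps − 72) = 801.4 - 1.2Ps. Setting this equal to supply: 801.4 - 1.2Ps = -399 + 3.5Ps, so Ps = 12004/47.
Buyers pay Pb = 12004/47 − 72 = 8620/47; Q' = -399 + 3.5·(12004/47) = 23261/47.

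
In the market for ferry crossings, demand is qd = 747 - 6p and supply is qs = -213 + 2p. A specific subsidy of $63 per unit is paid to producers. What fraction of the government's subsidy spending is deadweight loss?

DWL / government spending = 7/18

Pre-subsidy: 747 - 6p = -213 + 2p gives p* = 120, q* = 27.
With the subsidy, sellers receive ps = pb + 63 for each unit, where pb is the price buyers pay.
Supply in terms of pb becomes qs = -213 + 2(pb + 63) = -87 + 2pb. Setting this equal to demand: 747 - 6pb = -87 + 2pb, so pb = 104.25.
Sellers receive ps = 104.25 + 63 = 167.25; q' = 747 − 6·104.25 = 121.5.
ΔCS = ½(27 + 121.5)(120 − 104.25) = 1169.4375; ΔPS = ½(27 + 121.5)(167.25 − 120) = 3508.3125.
Government spending = 63 × 121.5 = 7654.5.
DWL = ½ × 63 × (121.5 − 27) = 2976.75; fraction = 2976.75 / 7654.5 = 7/18.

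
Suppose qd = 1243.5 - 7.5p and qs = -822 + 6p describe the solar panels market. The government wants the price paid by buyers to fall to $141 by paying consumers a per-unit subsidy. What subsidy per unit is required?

Required subsidy s = $27 per unit

At a buyer price of 141, quantity demanded is 1243.5 − 7.5·141 = 186.
Sellers supply 186 only when they receive ps with -822 + 6·ps = 186, i.e. ps = 168.
s = ps − pb = 168 − 141 = 27.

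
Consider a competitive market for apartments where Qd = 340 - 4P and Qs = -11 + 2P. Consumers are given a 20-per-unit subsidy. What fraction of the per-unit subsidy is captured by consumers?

Pre-subsidy: 340 - 4P = -11 + 2P gives P* = 58.5, Q* = 106.
With the rebate, buyers effectively pay Pb = Ps − 20, where Ps is the price sellers receive.
Demand in terms of Ps becomes Qd = 340 − 4(Ps − 20) = 420 - 4Ps. Setting this equal to supply: 420 - 4Ps = -11 + 2Ps, so Ps = 431/6.
Buyers pay Pb = 431/6 − 20 = 311/6; Q' = -11 + 2·(431/6) = 398/3.
Buyers' price falls by P* − Pb = 58.5 − 311/6 = 20/3; sellers' price rises by Ps − P* = 431/6 − 58.5 = 40/3.
So consumers capture (20/3)/20 = 1/3 of each unit of subsidy.

Consumer share = 1/3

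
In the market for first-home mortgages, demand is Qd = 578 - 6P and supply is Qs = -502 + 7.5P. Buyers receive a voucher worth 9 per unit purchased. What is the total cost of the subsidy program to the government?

Government cost = 1152

Pre-subsidy: 578 - 6P = -502 + 7.5P gives P* = 80, Q* = 98.
With the rebate, buyers effectively pay Pb = Ps − 9, where Ps is the price sellers receive.
Demand in terms of Ps becomes Qd = 578 − 6(Ps − 9) = 632 - 6Ps. Setting this equal to supply: 632 - 6Ps = -502 + 7.5Ps, so Ps = 84.
Buyers pay Pb = 84 − 9 = 75; Q' = -502 + 7.5·84 = 128.
Government outlay = subsidy × quantity = 9 × 128 = 1152.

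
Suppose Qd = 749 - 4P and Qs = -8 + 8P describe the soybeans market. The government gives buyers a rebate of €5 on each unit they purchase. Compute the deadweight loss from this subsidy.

Deadweight loss = 100/3

Pre-subsidy: 749 - 4P = -8 + 8P gives P* = 757/12, Q* = 1490/3.
With the rebate, buyers effectively pay Pb = Ps − 5, where Ps is the price sellers receive.
Demand in terms of Ps becomes Qd = 749 − 4(Ps − 5) = 769 - 4Ps. Setting this equal to supply: 769 - 4Ps = -8 + 8Ps, so Ps = 64.75.
Buyers pay Pb = 64.75 − 5 = 59.75; Q' = -8 + 8·64.75 = 510.
The subsidy expands output by 510 − 1490/3 = 40/3 past the efficient level; on those units the gap between marginal cost and willingness to pay runs from 0 up to 5.
DWL = ½ × 5 × 40/3 = 100/3.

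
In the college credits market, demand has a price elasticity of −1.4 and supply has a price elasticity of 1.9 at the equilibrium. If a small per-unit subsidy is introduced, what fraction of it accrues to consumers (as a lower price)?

For a small subsidy around the equilibrium, the benefit split depends on the relative slopes, which at a point are proportional to the elasticities.
Buyer share = εs/(εs + |εd|) = 1.9/(1.9 + 1.4) = 19/33; seller share = |εd|/(εs + |εd|) = 14/33.

Consumer share = 19/33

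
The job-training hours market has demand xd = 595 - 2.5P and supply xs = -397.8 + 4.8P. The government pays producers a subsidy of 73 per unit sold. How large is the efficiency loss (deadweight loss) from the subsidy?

Pre-subsidy: 595 - 2.5P = -397.8 + 4.8P gives P* = 136, x* = 255.
With the subsidy, sellers receive Ps = Pb + 73 for each unit, where Pb is the price buyers pay.
Supply in terms of Pb becomes xs = -397.8 + 4.8(Pb + 73) = -47.4 + 4.8Pb. Setting this equal to demand: 595 - 2.5Pb = -47.4 + 4.8Pb, so Pb = 88.
Sellers receive Ps = 88 + 73 = 161; x' = 595 − 2.5·88 = 375.
The subsidy expands output by 375 − 255 = 120 past the efficient level; on those units the gap between marginal cost and willingness to pay runs from 0 up to 73.
DWL = ½ × 73 × 120 = 4380.

Deadweight loss = 4380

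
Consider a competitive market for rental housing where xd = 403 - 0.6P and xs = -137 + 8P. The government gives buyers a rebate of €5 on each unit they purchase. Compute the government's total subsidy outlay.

Government cost = 79145/43

Pre-subsidy: 403 - 0.6P = -137 + 8P gives P* = 2700/43, x* = 15709/43.
With the rebate, buyers effectively pay Pb = Ps − 5, where Ps is the price sellers receive.
Demand in terms of Ps becomes xd = 403 − 0.6(Ps − 5) = 406 - 0.6Ps. Setting this equal to supply: 406 - 0.6Ps = -137 + 8Ps, so Ps = 2715/43.
Buyers pay Pb = 2715/43 − 5 = 2500/43; x' = -137 + 8·(2715/43) = 15829/43.
Government outlay = subsidy × quantity = 5 × 15829/43 = 79145/43.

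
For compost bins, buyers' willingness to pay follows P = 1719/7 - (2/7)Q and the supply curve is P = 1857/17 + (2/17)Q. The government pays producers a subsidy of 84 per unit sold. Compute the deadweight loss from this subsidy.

Pre-subsidy: 1719/7 - (2/7)Q = 1857/17 + (2/17)Q gives Q* = 338 and P* = 149.
With the subsidy, sellers receive Ps = Pb + 84 for each unit, where Pb is the price buyers pay.
On the curves, Pb = 1719/7 - (2/7)Q and Ps = 1857/17 + (2/17)Q; the wedge Ps − Pb = 84 gives 1857/17 + (2/17)Q − (1719/7 - (2/7)Q) = 84, so Q' = 546.25.
Then Pb = 1719/7 − (2/7)·546.25 = 89.5 and Ps = 1857/17 + (2/17)·546.25 = 173.5.
The subsidy expands output by 546.25 − 338 = 208.25 past the efficient level; on those units the gap between marginal cost and willingness to pay runs from 0 up to 84.
DWL = ½ × 84 × 208.25 = 8746.5.

Deadweight loss = 8746.5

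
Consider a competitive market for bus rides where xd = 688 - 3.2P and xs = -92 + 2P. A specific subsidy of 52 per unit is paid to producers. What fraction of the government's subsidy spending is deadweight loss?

DWL / government spending = 2/17

Pre-subsidy: 688 - 3.2P = -92 + 2P gives P* = 150, x* = 208.
With the subsidy, sellers receive Ps = Pb + 52 for each unit, where Pb is the price buyers pay.
Supply in terms of Pb becomes xs = -92 + 2(Pb + 52) = 12 + 2Pb. Setting this equal to demand: 688 - 3.2Pb = 12 + 2Pb, so Pb = 130.
Sellers receive Ps = 130 + 52 = 182; x' = 688 − 3.2·130 = 272.
ΔCS = ½(208 + 272)(150 − 130) = 4800; ΔPS = ½(208 + 272)(182 − 150) = 7680.
Government spending = 52 × 272 = 14144.
DWL = ½ × 52 × (272 − 208) = 1664; fraction = 1664 / 14144 = 2/17.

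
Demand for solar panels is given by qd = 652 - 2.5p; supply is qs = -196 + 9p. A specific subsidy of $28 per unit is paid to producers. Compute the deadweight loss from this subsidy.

Deadweight loss = 17640/23

Pre-subsidy: 652 - 2.5p = -196 + 9p gives p* = 1696/23, q* = 10756/23.
With the subsidy, sellers receive ps = pb + 28 for each unit, where pb is the price buyers pay.
Supply in terms of pb becomes qs = -196 + 9(pb + 28) = 56 + 9pb. Setting this equal to demand: 652 - 2.5pb = 56 + 9pb, so pb = 1192/23.
Sellers receive ps = 1192/23 + 28 = 1836/23; q' = 652 − 2.5·(1192/23) = 12016/23.
The subsidy expands output by 12016/23 − 10756/23 = 1260/23 past the efficient level; on those units the gap between marginal cost and willingness to pay runs from 0 up to 28.
DWL = ½ × 28 × 1260/23 = 17640/23.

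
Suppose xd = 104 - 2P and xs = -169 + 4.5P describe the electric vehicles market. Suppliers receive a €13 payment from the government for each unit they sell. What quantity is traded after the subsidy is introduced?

Pre-subsidy: 104 - 2P = -169 + 4.5P gives P* = 42, x* = 20.
With the subsidy, sellers receive Ps = Pb + 13 for each unit, where Pb is the price buyers pay.
Supply in terms of Pb becomes xs = -169 + 4.5(Pb + 13) = -110.5 + 4.5Pb. Setting this equal to demand: 104 - 2Pb = -110.5 + 4.5Pb, so Pb = 33.
Sellers receive Ps = 33 + 13 = 46; x' = 104 − 2·33 = 38.

x' = 38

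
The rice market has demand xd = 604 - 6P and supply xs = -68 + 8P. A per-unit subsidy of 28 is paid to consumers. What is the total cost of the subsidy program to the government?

Pre-subsidy: 604 - 6P = -68 + 8P gives P* = 48, x* = 316.
With the rebate, buyers effectively pay Pb = Ps − 28, where Ps is the price sellers receive.
Demand in terms of Ps becomes xd = 604 − 6(Ps − 28) = 772 - 6Ps. Setting this equal to supply: 772 - 6Ps = -68 + 8Ps, so Ps = 60.
Buyers pay Pb = 60 − 28 = 32; x' = -68 + 8·60 = 412.
Government outlay = subsidy × quantity = 28 × 412 = 11536.

Government cost = 11536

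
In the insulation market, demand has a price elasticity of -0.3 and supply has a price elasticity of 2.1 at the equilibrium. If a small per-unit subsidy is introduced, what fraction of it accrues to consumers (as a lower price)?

Consumer share = 0.875

For a small subsidy around the equilibrium, the benefit split depends on the relative slopes, which at a point are proportional to the elasticities.
Buyer share = εs/(εs + |εd|) = 2.1/(2.1 + 0.3) = 0.875; seller share = |εd|/(εs + |εd|) = 0.125.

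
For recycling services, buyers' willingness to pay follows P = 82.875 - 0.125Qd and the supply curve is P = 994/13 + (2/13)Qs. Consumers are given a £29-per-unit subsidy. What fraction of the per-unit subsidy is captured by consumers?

Consumer share = 13/29

Pre-subsidy: 82.875 - 0.125Q = 994/13 + (2/13)Q gives Q* = 23 and P* = 80.
With the rebate, buyers effectively pay Pb = Ps − 29, where Ps is the price sellers receive.
On the curves, Pb = 82.875 - 0.125Q and Ps = 994/13 + (2/13)Q; the wedge Ps − Pb = 29 gives 994/13 + (2/13)Q − (82.875 - 0.125Q) = 29, so Q' = 127.
Then Pb = 82.875 − 0.125·127 = 67 and Ps = 994/13 + (2/13)·127 = 96.
Buyers' price falls by P* − Pb = 80 − 67 = 13; sellers' price rises by Ps − P* = 96 − 80 = 16.
So consumers capture 13/29 = 13/29 of each unit of subsidy.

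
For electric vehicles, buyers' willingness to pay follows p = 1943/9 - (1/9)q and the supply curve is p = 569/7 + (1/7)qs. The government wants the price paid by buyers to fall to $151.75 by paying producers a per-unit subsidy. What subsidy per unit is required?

At a buyer price of 151.75, quantity demanded is 1943 − 9·151.75 = 577.25.
Sellers supply 577.25 only when they receive ps = 569/7 + (1/7)·577.25 = 163.75.
s = ps − pb = 163.75 − 151.75 = 12.

Required subsidy s = $12 per unit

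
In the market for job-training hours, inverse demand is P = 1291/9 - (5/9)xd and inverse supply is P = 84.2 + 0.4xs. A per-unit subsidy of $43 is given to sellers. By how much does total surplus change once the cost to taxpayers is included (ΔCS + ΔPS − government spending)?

Pre-subsidy: 1291/9 - (5/9)x = 84.2 + 0.4x gives x* = 62 and P* = 109.
With the subsidy, sellers receive Ps = Pb + 43 for each unit, where Pb is the price buyers pay.
On the curves, Pb = 1291/9 - (5/9)x and Ps = 84.2 + 0.4x; the wedge Ps − Pb = 43 gives 84.2 + 0.4x − (1291/9 - (5/9)x) = 43, so x' = 107.
Then Pb = 1291/9 − (5/9)·107 = 84 and Ps = 84.2 + 0.4·107 = 127.
ΔCS = ½(62 + 107)(109 − 84) = 2112.5; ΔPS = ½(62 + 107)(127 − 109) = 1521.
Government spending = 43 × 107 = 4601.
Net change = 2112.5 + 1521 − 4601 = -967.5. The loss equals the DWL triangle ½·43·45.

Net change in total surplus = -$967.5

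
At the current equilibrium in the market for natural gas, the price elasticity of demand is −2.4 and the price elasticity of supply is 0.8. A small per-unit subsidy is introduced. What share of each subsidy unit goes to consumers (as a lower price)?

For a small subsidy around the equilibrium, the benefit split depends on the relative slopes, which at a point are proportional to the elasticities.
Buyer share = εs/(εs + |εd|) = 0.8/(0.8 + 2.4) = 0.25; seller share = |εd|/(εs + |εd|) = 0.75.

Consumer share = 0.25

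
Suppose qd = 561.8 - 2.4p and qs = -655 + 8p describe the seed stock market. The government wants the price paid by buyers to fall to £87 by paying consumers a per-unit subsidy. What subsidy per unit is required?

At a buyer price of 87, quantity demanded is 561.8 − 2.4·87 = 353.
Sellers supply 353 only when they receive ps with -655 + 8·ps = 353, i.e. ps = 126.
s = ps − pb = 126 − 87 = 39.

Required subsidy s = £39 per unit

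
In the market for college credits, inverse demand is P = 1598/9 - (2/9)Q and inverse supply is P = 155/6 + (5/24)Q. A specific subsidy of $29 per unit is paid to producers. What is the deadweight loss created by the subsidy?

Deadweight loss = 30276/31

Pre-subsidy: 1598/9 - (2/9)Q = 155/6 + (5/24)Q gives Q* = 10924/31 and P* = 9230/93.
With the subsidy, sellers receive Ps = Pb + 29 for each unit, where Pb is the price buyers pay.
On the curves, Pb = 1598/9 - (2/9)Q and Ps = 155/6 + (5/24)Q; the wedge Ps − Pb = 29 gives 155/6 + (5/24)Q − (1598/9 - (2/9)Q) = 29, so Q' = 13012/31.
Then Pb = 1598/9 − (2/9)·(13012/31) = 7838/93 and Ps = 155/6 + (5/24)·(13012/31) = 10535/93.
The subsidy expands output by 13012/31 − 10924/31 = 2088/31 past the efficient level; on those units the gap between marginal cost and willingness to pay runs from 0 up to 29.
DWL = ½ × 29 × 2088/31 = 30276/31.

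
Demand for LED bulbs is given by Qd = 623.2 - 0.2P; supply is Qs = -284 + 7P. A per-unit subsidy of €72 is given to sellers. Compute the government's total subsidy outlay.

Government cost = €44064

Pre-subsidy: 623.2 - 0.2P = -284 + 7P gives P* = 126, Q* = 598.
With the subsidy, sellers receive Ps = Pb + 72 for each unit, where Pb is the price buyers pay.
Supply in terms of Pb becomes Qs = -284 + 7(Pb + 72) = 220 + 7Pb. Setting this equal to demand: 623.2 - 0.2Pb = 220 + 7Pb, so Pb = 56.
Sellers receive Ps = 56 + 72 = 128; Q' = 623.2 − 0.2·56 = 612.
Government outlay = subsidy × quantity = 72 × 612 = 44064.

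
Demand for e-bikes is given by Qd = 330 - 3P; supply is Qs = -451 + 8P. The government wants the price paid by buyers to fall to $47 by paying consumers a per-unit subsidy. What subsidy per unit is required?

At a buyer price of 47, quantity demanded is 330 − 3·47 = 189.
Sellers supply 189 only when they receive Ps with -451 + 8·Ps = 189, i.e. Ps = 80.
s = Ps − Pb = 80 − 47 = 33.

Required subsidy s = $33 per unit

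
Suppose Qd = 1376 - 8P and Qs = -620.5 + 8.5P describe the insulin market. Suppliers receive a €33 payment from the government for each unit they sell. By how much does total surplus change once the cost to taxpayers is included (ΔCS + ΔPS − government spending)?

Net change in total surplus = -€2244

Pre-subsidy: 1376 - 8P = -620.5 + 8.5P gives P* = 121, Q* = 408.
With the subsidy, sellers receive Ps = Pb + 33 for each unit, where Pb is the price buyers pay.
Supply in terms of Pb becomes Qs = -620.5 + 8.5(Pb + 33) = -340 + 8.5Pb. Setting this equal to demand: 1376 - 8Pb = -340 + 8.5Pb, so Pb = 104.
Sellers receive Ps = 104 + 33 = 137; Q' = 1376 − 8·104 = 544.
ΔCS = ½(408 + 544)(121 − 104) = 8092; ΔPS = ½(408 + 544)(137 − 121) = 7616.
Government spending = 33 × 544 = 17952.
Net change = 8092 + 7616 − 17952 = -2244. The loss equals the DWL triangle ½·33·136.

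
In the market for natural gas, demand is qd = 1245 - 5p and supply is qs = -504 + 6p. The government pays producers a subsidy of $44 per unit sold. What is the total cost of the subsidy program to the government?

Government cost = $25080

Pre-subsidy: 1245 - 5p = -504 + 6p gives p* = 159, q* = 450.
With the subsidy, sellers receive ps = pb + 44 for each unit, where pb is the price buyers pay.
Supply in terms of pb becomes qs = -504 + 6(pb + 44) = -240 + 6pb. Setting this equal to demand: 1245 - 5pb = -240 + 6pb, so pb = 135.
Sellers receive ps = 135 + 44 = 179; q' = 1245 − 5·135 = 570.
Government outlay = subsidy × quantity = 44 × 570 = 25080.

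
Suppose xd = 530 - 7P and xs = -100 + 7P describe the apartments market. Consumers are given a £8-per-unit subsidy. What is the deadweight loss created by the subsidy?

Deadweight loss = £112

Pre-subsidy: 530 - 7P = -100 + 7P gives P* = 45, x* = 215.
With the rebate, buyers effectively pay Pb = Ps − 8, where Ps is the price sellers receive.
Demand in terms of Ps becomes xd = 530 − 7(Ps − 8) = 586 - 7Ps. Setting this equal to supply: 586 - 7Ps = -100 + 7Ps, so Ps = 49.
Buyers pay Pb = 49 − 8 = 41; x' = -100 + 7·49 = 243.
The subsidy expands output by 243 − 215 = 28 past the efficient level; on those units the gap between marginal cost and willingness to pay runs from 0 up to 8.
DWL = ½ × 8 × 28 = 112.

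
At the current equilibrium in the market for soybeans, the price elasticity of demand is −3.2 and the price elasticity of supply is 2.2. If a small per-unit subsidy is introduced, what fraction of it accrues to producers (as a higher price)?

Producer share = 16/27

For a small subsidy around the equilibrium, the benefit split depends on the relative slopes, which at a point are proportional to the elasticities.
Buyer share = εs/(εs + |εd|) = 2.2/(2.2 + 3.2) = 11/27; seller share = |εd|/(εs + |εd|) = 16/27.
So producers capture 16/27 of the subsidy.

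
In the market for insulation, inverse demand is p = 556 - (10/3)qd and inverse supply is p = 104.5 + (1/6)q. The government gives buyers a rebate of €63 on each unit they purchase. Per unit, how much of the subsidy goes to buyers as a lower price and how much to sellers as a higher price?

Pre-subsidy: 556 - (10/3)q = 104.5 + (1/6)q gives q* = 129 and p* = 126.
With the rebate, buyers effectively pay pb = ps − 63, where ps is the price sellers receive.
On the curves, pb = 556 - (10/3)q and ps = 104.5 + (1/6)q; the wedge ps − pb = 63 gives 104.5 + (1/6)q − (556 - (10/3)q) = 63, so q' = 147.
Then pb = 556 − (10/3)·147 = 66 and ps = 104.5 + (1/6)·147 = 129.
Buyers' price falls by p* − pb = 126 − 66 = 60; sellers' price rises by ps − p* = 129 − 126 = 3.

Buyers gain €60 per unit; sellers gain €3 per unit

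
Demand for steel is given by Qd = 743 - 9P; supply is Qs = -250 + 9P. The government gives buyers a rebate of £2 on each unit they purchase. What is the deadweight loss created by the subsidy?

Pre-subsidy: 743 - 9P = -250 + 9P gives P* = 331/6, Q* = 246.5.
With the rebate, buyers effectively pay Pb = Ps − 2, where Ps is the price sellers receive.
Demand in terms of Ps becomes Qd = 743 − 9(Ps − 2) = 761 - 9Ps. Setting this equal to supply: 761 - 9Ps = -250 + 9Ps, so Ps = 337/6.
Buyers pay Pb = 337/6 − 2 = 325/6; Q' = -250 + 9·(337/6) = 255.5.
The subsidy expands output by 255.5 − 246.5 = 9 past the efficient level; on those units the gap between marginal cost and willingness to pay runs from 0 up to 2.
DWL = ½ × 2 × 9 = 9.

Deadweight loss = £9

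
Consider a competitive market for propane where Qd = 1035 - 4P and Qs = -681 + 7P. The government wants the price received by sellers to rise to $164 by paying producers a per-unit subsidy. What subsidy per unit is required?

At a seller price of 164, quantity supplied is -681 + 7·164 = 467.
Buyers absorb 467 only when they pay Pb with 1035 − 4·Pb = 467, i.e. Pb = 142.
s = Ps − Pb = 164 − 142 = 22.

Required subsidy s = $22 per unit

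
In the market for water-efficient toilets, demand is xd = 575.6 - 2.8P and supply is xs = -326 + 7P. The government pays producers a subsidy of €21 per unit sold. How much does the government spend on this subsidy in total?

Government cost = €7560

Pre-subsidy: 575.6 - 2.8P = -326 + 7P gives P* = 92, x* = 318.
With the subsidy, sellers receive Ps = Pb + 21 for each unit, where Pb is the price buyers pay.
Supply in terms of Pb becomes xs = -326 + 7(Pb + 21) = -179 + 7Pb. Setting this equal to demand: 575.6 - 2.8Pb = -179 + 7Pb, so Pb = 77.
Sellers receive Ps = 77 + 21 = 98; x' = 575.6 − 2.8·77 = 360.
Government outlay = subsidy × quantity = 21 × 360 = 7560.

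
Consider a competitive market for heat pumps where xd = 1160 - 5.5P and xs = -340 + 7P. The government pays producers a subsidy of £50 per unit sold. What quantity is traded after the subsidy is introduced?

x' = 654

Pre-subsidy: 1160 - 5.5P = -340 + 7P gives P* = 120, x* = 500.
With the subsidy, sellers receive Ps = Pb + 50 for each unit, where Pb is the price buyers pay.
Supply in terms of Pb becomes xs = -340 + 7(Pb + 50) = 10 + 7Pb. Setting this equal to demand: 1160 - 5.5Pb = 10 + 7Pb, so Pb = 92.
Sellers receive Ps = 92 + 50 = 142; x' = 1160 − 5.5·92 = 654.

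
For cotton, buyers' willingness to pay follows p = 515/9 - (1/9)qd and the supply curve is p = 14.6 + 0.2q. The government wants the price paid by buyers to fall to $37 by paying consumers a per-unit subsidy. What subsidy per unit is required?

Required subsidy s = $14 per unit

At a buyer price of 37, quantity demanded is 515 − 9·37 = 182.
Sellers supply 182 only when they receive ps = 14.6 + 0.2·182 = 51.
s = ps − pb = 51 − 37 = 14.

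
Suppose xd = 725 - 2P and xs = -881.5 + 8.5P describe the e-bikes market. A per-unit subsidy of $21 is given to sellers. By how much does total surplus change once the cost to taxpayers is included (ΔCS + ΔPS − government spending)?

Pre-subsidy: 725 - 2P = -881.5 + 8.5P gives P* = 153, x* = 419.
With the subsidy, sellers receive Ps = Pb + 21 for each unit, where Pb is the price buyers pay.
Supply in terms of Pb becomes xs = -881.5 + 8.5(Pb + 21) = -703 + 8.5Pb. Setting this equal to demand: 725 - 2Pb = -703 + 8.5Pb, so Pb = 136.
Sellers receive Ps = 136 + 21 = 157; x' = 725 − 2·136 = 453.
ΔCS = ½(419 + 453)(153 − 136) = 7412; ΔPS = ½(419 + 453)(157 − 153) = 1744.
Government spending = 21 × 453 = 9513.
Net change = 7412 + 1744 − 9513 = -357. The loss equals the DWL triangle ½·21·34.

Net change in total surplus = -$357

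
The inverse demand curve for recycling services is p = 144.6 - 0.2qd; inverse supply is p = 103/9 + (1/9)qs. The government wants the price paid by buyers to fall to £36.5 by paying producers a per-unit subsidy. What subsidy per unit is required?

Required subsidy s = £35 per unit

At a buyer price of 36.5, quantity demanded is 723 − 5·36.5 = 540.5.
Sellers supply 540.5 only when they receive ps = 103/9 + (1/9)·540.5 = 71.5.
s = ps − pb = 71.5 − 36.5 = 35.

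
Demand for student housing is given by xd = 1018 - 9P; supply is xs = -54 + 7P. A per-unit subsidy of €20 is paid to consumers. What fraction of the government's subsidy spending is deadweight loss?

DWL / government spending = 63/790

Pre-subsidy: 1018 - 9P = -54 + 7P gives P* = 67, x* = 415.
With the rebate, buyers effectively pay Pb = Ps − 20, where Ps is the price sellers receive.
Demand in terms of Ps becomes xd = 1018 − 9(Ps − 20) = 1198 - 9Ps. Setting this equal to supply: 1198 - 9Ps = -54 + 7Ps, so Ps = 78.25.
Buyers pay Pb = 78.25 − 20 = 58.25; x' = -54 + 7·78.25 = 493.75.
ΔCS = ½(415 + 493.75)(67 − 58.25) = 3975.78125; ΔPS = ½(415 + 493.75)(78.25 − 67) = 5111.71875.
Government spending = 20 × 493.75 = 9875.
DWL = ½ × 20 × (493.75 − 415) = 787.5; fraction = 787.5 / 9875 = 63/790.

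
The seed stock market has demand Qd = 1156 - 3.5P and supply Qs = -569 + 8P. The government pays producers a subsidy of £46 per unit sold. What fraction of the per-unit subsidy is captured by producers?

Producer share = 7/23

Pre-subsidy: 1156 - 3.5P = -569 + 8P gives P* = 150, Q* = 631.
With the subsidy, sellers receive Ps = Pb + 46 for each unit, where Pb is the price buyers pay.
Supply in terms of Pb becomes Qs = -569 + 8(Pb + 46) = -201 + 8Pb. Setting this equal to demand: 1156 - 3.5Pb = -201 + 8Pb, so Pb = 118.
Sellers receive Ps = 118 + 46 = 164; Q' = 1156 − 3.5·118 = 743.
Buyers' price falls by P* − Pb = 150 − 118 = 32; sellers' price rises by Ps − P* = 164 − 150 = 14.
So producers capture 14/46 = 7/23 of each unit of subsidy.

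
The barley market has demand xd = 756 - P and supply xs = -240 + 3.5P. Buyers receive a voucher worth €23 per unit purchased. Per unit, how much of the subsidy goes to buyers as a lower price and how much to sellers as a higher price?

Buyers gain 161/9 per unit; sellers gain 46/9 per unit

Pre-subsidy: 756 - P = -240 + 3.5P gives P* = 664/3, x* = 1604/3.
With the rebate, buyers effectively pay Pb = Ps − 23, where Ps is the price sellers receive.
Demand in terms of Ps becomes xd = 756 − 1(Ps − 23) = 779 - Ps. Setting this equal to supply: 779 - Ps = -240 + 3.5Ps, so Ps = 2038/9.
Buyers pay Pb = 2038/9 − 23 = 1831/9; x' = -240 + 3.5·(2038/9) = 4973/9.
Buyers' price falls by P* − Pb = 664/3 − 1831/9 = 161/9; sellers' price rises by Ps − P* = 2038/9 − 664/3 = 46/9.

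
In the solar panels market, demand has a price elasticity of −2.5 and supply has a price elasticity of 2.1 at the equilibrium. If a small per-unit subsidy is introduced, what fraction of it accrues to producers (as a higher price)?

Producer share = 25/46

For a small subsidy around the equilibrium, the benefit split depends on the relative slopes, which at a point are proportional to the elasticities.
Buyer share = εs/(εs + |εd|) = 2.1/(2.1 + 2.5) = 21/46; seller share = |εd|/(εs + |εd|) = 25/46.
So producers capture 25/46 of the subsidy.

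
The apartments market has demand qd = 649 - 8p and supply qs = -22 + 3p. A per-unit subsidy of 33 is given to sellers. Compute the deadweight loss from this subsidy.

Deadweight loss = 1188

Pre-subsidy: 649 - 8p = -22 + 3p gives p* = 61, q* = 161.
With the subsidy, sellers receive ps = pb + 33 for each unit, where pb is the price buyers pay.
Supply in terms of pb becomes qs = -22 + 3(pb + 33) = 77 + 3pb. Setting this equal to demand: 649 - 8pb = 77 + 3pb, so pb = 52.
Sellers receive ps = 52 + 33 = 85; q' = 649 − 8·52 = 233.
The subsidy expands output by 233 − 161 = 72 past the efficient level; on those units the gap between marginal cost and willingness to pay runs from 0 up to 33.
DWL = ½ × 33 × 72 = 1188.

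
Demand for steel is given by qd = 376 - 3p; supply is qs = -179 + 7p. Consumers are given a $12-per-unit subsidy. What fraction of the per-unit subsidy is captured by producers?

Pre-subsidy: 376 - 3p = -179 + 7p gives p* = 55.5, q* = 209.5.
With the rebate, buyers effectively pay pb = ps − 12, where ps is the price sellers receive.
Demand in terms of ps becomes qd = 376 − 3(ps − 12) = 412 - 3ps. Setting this equal to supply: 412 - 3ps = -179 + 7ps, so ps = 59.1.
Buyers pay pb = 59.1 − 12 = 47.1; q' = -179 + 7·59.1 = 234.7.
Buyers' price falls by p* − pb = 55.5 − 47.1 = 8.4; sellers' price rises by ps − p* = 59.1 − 55.5 = 3.6.
So producers capture 3.6/12 = 0.3 of each unit of subsidy.

Producer share = 0.3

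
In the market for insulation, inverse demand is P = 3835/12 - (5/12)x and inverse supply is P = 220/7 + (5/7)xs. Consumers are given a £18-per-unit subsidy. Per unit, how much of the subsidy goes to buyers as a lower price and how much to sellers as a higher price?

Pre-subsidy: 3835/12 - (5/12)x = 220/7 + (5/7)x gives x* = 4841/19 and P* = 4055/19.
With the rebate, buyers effectively pay Pb = Ps − 18, where Ps is the price sellers receive.
On the curves, Pb = 3835/12 - (5/12)x and Ps = 220/7 + (5/7)x; the wedge Ps − Pb = 18 gives 220/7 + (5/7)x − (3835/12 - (5/12)x) = 18, so x' = 25717/95.
Then Pb = 3835/12 − (5/12)·(25717/95) = 3929/19 and Ps = 220/7 + (5/7)·(25717/95) = 4271/19.
Buyers' price falls by P* − Pb = 4055/19 − 3929/19 = 126/19; sellers' price rises by Ps − P* = 4271/19 − 4055/19 = 216/19.

Buyers gain 126/19 per unit; sellers gain 216/19 per unit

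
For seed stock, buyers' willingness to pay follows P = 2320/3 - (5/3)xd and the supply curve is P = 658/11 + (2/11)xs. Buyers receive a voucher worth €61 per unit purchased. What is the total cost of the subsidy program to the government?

Pre-subsidy: 2320/3 - (5/3)x = 658/11 + (2/11)x gives x* = 386 and P* = 130.
With the rebate, buyers effectively pay Pb = Ps − 61, where Ps is the price sellers receive.
On the curves, Pb = 2320/3 - (5/3)x and Ps = 658/11 + (2/11)x; the wedge Ps − Pb = 61 gives 658/11 + (2/11)x − (2320/3 - (5/3)x) = 61, so x' = 419.
Then Pb = 2320/3 − (5/3)·419 = 75 and Ps = 658/11 + (2/11)·419 = 136.
Government outlay = subsidy × quantity = 61 × 419 = 25559.

Government cost = €25559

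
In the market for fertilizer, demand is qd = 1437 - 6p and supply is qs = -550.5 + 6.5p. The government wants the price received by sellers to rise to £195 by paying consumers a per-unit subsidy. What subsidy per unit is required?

At a seller price of 195, quantity supplied is -550.5 + 6.5·195 = 717.
Buyers absorb 717 only when they pay pb with 1437 − 6·pb = 717, i.e. pb = 120.
s = ps − pb = 195 − 120 = 75.

Required subsidy s = £75 per unit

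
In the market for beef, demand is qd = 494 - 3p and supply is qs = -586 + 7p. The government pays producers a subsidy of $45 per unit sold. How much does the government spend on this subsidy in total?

Pre-subsidy: 494 - 3p = -586 + 7p gives p* = 108, q* = 170.
With the subsidy, sellers receive ps = pb + 45 for each unit, where pb is the price buyers pay.
Supply in terms of pb becomes qs = -586 + 7(pb + 45) = -271 + 7pb. Setting this equal to demand: 494 - 3pb = -271 + 7pb, so pb = 76.5.
Sellers receive ps = 76.5 + 45 = 121.5; q' = 494 − 3·76.5 = 264.5.
Government outlay = subsidy × quantity = 45 × 264.5 = 11902.5.

Government cost = $11902.5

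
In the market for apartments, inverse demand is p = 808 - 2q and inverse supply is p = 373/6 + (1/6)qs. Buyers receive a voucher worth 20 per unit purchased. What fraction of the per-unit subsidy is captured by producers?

Producer share = 1/13

Pre-subsidy: 808 - 2q = 373/6 + (1/6)q gives q* = 4475/13 and p* = 1554/13.
With the rebate, buyers effectively pay pb = ps − 20, where ps is the price sellers receive.
On the curves, pb = 808 - 2q and ps = 373/6 + (1/6)q; the wedge ps − pb = 20 gives 373/6 + (1/6)q − (808 - 2q) = 20, so q' = 4595/13.
Then pb = 808 − 2·(4595/13) = 1314/13 and ps = 373/6 + (1/6)·(4595/13) = 1574/13.
Buyers' price falls by p* − pb = 1554/13 − 1314/13 = 240/13; sellers' price rises by ps − p* = 1574/13 − 1554/13 = 20/13.
So producers capture (20/13)/20 = 1/13 of each unit of subsidy.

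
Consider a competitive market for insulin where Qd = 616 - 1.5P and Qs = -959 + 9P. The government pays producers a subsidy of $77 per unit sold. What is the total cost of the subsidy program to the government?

Government cost = $37730

Pre-subsidy: 616 - 1.5P = -959 + 9P gives P* = 150, Q* = 391.
With the subsidy, sellers receive Ps = Pb + 77 for each unit, where Pb is the price buyers pay.
Supply in terms of Pb becomes Qs = -959 + 9(Pb + 77) = -266 + 9Pb. Setting this equal to demand: 616 - 1.5Pb = -266 + 9Pb, so Pb = 84.
Sellers receive Ps = 84 + 77 = 161; Q' = 616 − 1.5·84 = 490.
Government outlay = subsidy × quantity = 77 × 490 = 37730.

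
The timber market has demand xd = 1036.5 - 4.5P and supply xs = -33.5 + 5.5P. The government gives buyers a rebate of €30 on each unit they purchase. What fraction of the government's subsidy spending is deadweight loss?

Pre-subsidy: 1036.5 - 4.5P = -33.5 + 5.5P gives P* = 107, x* = 555.
With the rebate, buyers effectively pay Pb = Ps − 30, where Ps is the price sellers receive.
Demand in terms of Ps becomes xd = 1036.5 − 4.5(Ps − 30) = 1171.5 - 4.5Ps. Setting this equal to supply: 1171.5 - 4.5Ps = -33.5 + 5.5Ps, so Ps = 120.5.
Buyers pay Pb = 120.5 − 30 = 90.5; x' = -33.5 + 5.5·120.5 = 629.25.
ΔCS = ½(555 + 629.25)(107 − 90.5) = 9770.0625; ΔPS = ½(555 + 629.25)(120.5 − 107) = 7993.6875.
Government spending = 30 × 629.25 = 18877.5.
DWL = ½ × 30 × (629.25 − 555) = 1113.75; fraction = 1113.75 / 18877.5 = 99/1678.

DWL / government spending = 99/1678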